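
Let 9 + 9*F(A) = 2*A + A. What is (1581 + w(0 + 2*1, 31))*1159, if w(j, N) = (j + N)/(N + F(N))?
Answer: 20166600/11 ≈ 1.8333e+6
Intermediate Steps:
F(A) = -1 + A/3 (F(A) = -1 + (2*A + A)/9 = -1 + (3*A)/9 = -1 + A/3)
w(j, N) = (N + j)/(-1 + 4*N/3) (w(j, N) = (j + N)/(N + (-1 + N/3)) = (N + j)/(-1 + 4*N/3))
(1581 + w(0 + 2*1, 31))*1159 = (1581 + 3*(31 + (0 + 2*1))/(-3 + 4*31))*1159 = (1581 + 3*(31 + (0 + 2))/(-3 + 124))*1159 = (1581 + 3*(31 + 2)/121)*1159 = (1581 + 3*(1/121)*33)*1159 = (1581 + 9/11)*1159 = (17400/11)*1159 = 20166600/11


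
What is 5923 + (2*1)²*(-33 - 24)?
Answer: 5695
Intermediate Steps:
5923 + (2*1)²*(-33 - 24) = 5923 + 2²*(-57) = 5923 + 4*(-57) = 5923 - 228 = 5695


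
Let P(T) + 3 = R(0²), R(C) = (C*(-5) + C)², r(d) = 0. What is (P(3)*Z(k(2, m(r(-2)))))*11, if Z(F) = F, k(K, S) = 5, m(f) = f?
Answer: -165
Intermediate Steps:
R(C) = 16*C² (R(C) = (-5*C + C)² = (-4*C)² = 16*C²)
P(T) = -3 (P(T) = -3 + 16*(0²)² = -3 + 16*0² = -3 + 16*0 = -3 + 0 = -3)
(P(3)*Z(k(2, m(r(-2)))))*11 = -3*5*11 = -15*11 = -165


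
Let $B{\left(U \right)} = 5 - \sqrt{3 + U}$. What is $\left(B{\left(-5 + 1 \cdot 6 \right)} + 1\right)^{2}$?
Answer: $16$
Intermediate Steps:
$\left(B{\left(-5 + 1 \cdot 6 \right)} + 1\right)^{2} = \left(\left(5 - \sqrt{3 + \left(-5 + 1 \cdot 6\right)}\right) + 1\right)^{2} = \left(\left(5 - \sqrt{3 + \left(-5 + 6\right)}\right) + 1\right)^{2} = \left(\left(5 - \sqrt{3 + 1}\right) + 1\right)^{2} = \left(\left(5 - \sqrt{4}\right) + 1\right)^{2} = \left(\left(5 - 2\right) + 1\right)^{2} = \left(3 + 1\right)^{2} = 4^{2} = 16$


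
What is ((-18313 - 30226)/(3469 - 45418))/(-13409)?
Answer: -48539/562494141 ≈ -8.6292e-5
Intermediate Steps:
((-18313 - 30226)/(3469 - 45418))/(-13409) = -48539/(-41949)*(-1/13409) = -48539*(-1/41949)*(-1/13409) = (48539/41949)*(-1/13409) = -48539/562494141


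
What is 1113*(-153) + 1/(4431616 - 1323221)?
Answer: -529325476154/3108395 ≈ -1.7029e+5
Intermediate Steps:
1113*(-153) + 1/(4431616 - 1323221) = -170289 + 1/3108395 = -529325476154/3108395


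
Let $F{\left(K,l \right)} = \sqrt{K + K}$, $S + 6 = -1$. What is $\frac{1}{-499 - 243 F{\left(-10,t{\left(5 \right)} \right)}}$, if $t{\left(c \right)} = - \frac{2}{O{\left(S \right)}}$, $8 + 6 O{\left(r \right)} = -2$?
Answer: $\frac{i}{- 499 i + 486 \sqrt{5}} \approx -0.00034896 + 0.00075996 i$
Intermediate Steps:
$S = -7$ ($S = -6 - 1 = -7$)
$O{\left(r \right)} = - \frac{5}{3}$ ($O{\left(r \right)} = - \frac{4}{3} + \frac{1}{6} \left(-2\right) = - \frac{4}{3} - \frac{1}{3} = - \frac{5}{3}$)
$t{\left(c \right)} = \frac{6}{5}$ ($t{\left(c \right)} = - \frac{2}{- \frac{5}{3}} = \left(-2\right) \left(- \frac{3}{5}\right) = \frac{6}{5}$)
$F{\left(K,l \right)} = \sqrt{2} \sqrt{K}$ ($F{\left(K,l \right)} = \sqrt{2 K} = \sqrt{2} \sqrt{K}$)
$\frac{1}{-499 - 243 F{\left(-10,t{\left(5 \right)} \right)}} = \frac{1}{-499 - 243 \sqrt{2} \sqrt{-10}} = \frac{1}{-499 - 243 \sqrt{2} i \sqrt{10}} = \frac{1}{-499 - 243 \cdot 2 i \sqrt{5}} = \frac{1}{-499 - 486 i \sqrt{5}}$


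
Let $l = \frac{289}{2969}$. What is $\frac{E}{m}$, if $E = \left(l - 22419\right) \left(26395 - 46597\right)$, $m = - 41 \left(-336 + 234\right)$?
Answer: $\frac{224113317974}{2069393} \approx 1.083 \cdot 10^{5}$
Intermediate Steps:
$m = 4182$ ($m = \left(-41\right) \left(-102\right) = 4182$)
$l = \frac{289}{2969}$ ($l = 289 \cdot \frac{1}{2969} = \frac{289}{2969} \approx 0.097339$)
$E = \frac{1344679907844}{2969}$ ($E = \left(\frac{289}{2969} - 22419\right) \left(26395 - 46597\right) = \left(- \frac{66561722}{2969}\right) \left(-20202\right) = \frac{1344679907844}{2969} \approx 4.5291 \cdot 10^{8}$)
$\frac{E}{m} = \frac{1344679907844}{2969 \cdot 4182} = \frac{1344679907844}{2969} \cdot \frac{1}{4182} = \frac{224113317974}{2069393}$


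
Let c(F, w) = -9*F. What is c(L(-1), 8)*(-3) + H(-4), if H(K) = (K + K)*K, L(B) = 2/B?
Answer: -22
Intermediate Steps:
H(K) = 2*K² (H(K) = (2*K)*K = 2*K²)
c(L(-1), 8)*(-3) + H(-4) = -18/(-1)*(-3) + 2*(-4)² = -18*(-1)*(-3) + 2*16 = -9*(-2)*(-3) + 32 = 18*(-3) + 32 = -54 + 32 = -22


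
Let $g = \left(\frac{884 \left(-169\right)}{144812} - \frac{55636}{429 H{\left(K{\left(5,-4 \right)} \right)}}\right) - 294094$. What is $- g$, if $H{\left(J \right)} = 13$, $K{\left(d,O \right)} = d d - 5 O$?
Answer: $\frac{59381015987795}{201904131} \approx 2.9411 \cdot 10^{5}$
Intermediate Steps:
$K{\left(d,O \right)} = d^{2} - 5 O$
$g = - \frac{59381015987795}{201904131}$ ($g = \left(\frac{884 \left(-169\right)}{144812} - \frac{55636}{429 \cdot 13}\right) - 294094 = \left(\left(-149396\right) \frac{1}{144812} - \frac{55636}{5577}\right) - 294094 = \left(- \frac{37349}{36203} - \frac{55636}{5577}\right) - 294094 = - \frac{2222485481}{201904131} - 294094 = - \frac{59381015987795}{201904131} \approx -2.9411 \cdot 10^{5}$)
$- g = \left(-1\right) \left(- \frac{59381015987795}{201904131}\right) = \frac{59381015987795}{201904131}$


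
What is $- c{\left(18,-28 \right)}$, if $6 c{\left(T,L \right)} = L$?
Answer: $\frac{14}{3} \approx 4.6667$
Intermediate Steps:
$c{\left(T,L \right)} = \frac{L}{6}$
$- c{\left(18,-28 \right)} = - \frac{-28}{6} = \left(-1\right) \left(- \frac{14}{3}\right) = \frac{14}{3}$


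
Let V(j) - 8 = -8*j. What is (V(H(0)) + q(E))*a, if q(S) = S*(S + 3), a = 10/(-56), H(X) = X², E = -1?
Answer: -15/14 ≈ -1.0714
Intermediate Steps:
V(j) = 8 - 8*j
a = -5/28 (a = 10*(-1/56) = -5/28 ≈ -0.17857)
q(S) = S*(3 + S)
(V(H(0)) + q(E))*a = ((8 - 8*0²) - (3 - 1))*(-5/28) = ((8 - 8*0) - 1*2)*(-5/28) = ((8 + 0) - 2)*(-5/28) = (8 - 2)*(-5/28) = 6*(-5/28) = -15/14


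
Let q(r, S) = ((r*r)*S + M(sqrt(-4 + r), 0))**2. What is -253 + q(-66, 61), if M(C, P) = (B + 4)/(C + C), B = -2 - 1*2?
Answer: 70604992403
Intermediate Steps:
B = -4 (B = -2 - 2 = -4)
M(C, P) = 0 (M(C, P) = (-4 + 4)/(C + C) = 0/((2*C)) = 0*(1/(2*C)) = 0)
q(r, S) = S**2*r**4 (q(r, S) = ((r*r)*S + 0)**2 = (r**2*S + 0)**2 = (S*r**2 + 0)**2 = (S*r**2)**2 = S**2*r**4)
-253 + q(-66, 61) = -253 + 61**2*(-66)**4 = -253 + 3721*18974736 = -253 + 70604992656 = 70604992403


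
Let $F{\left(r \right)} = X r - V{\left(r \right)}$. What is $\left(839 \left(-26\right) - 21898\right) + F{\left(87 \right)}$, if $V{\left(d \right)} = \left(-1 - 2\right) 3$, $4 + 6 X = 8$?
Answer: $-43645$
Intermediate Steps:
$X = \frac{2}{3}$ ($X = - \frac{2}{3} + \frac{1}{6} \cdot 8 = - \frac{2}{3} + \frac{4}{3} = \frac{2}{3} \approx 0.66667$)
$V{\left(d \right)} = -9$ ($V{\left(d \right)} = \left(-3\right) 3 = -9$)
$F{\left(r \right)} = 9 + \frac{2 r}{3}$ ($F{\left(r \right)} = \frac{2 r}{3} - -9 = \frac{2 r}{3} + 9 = 9 + \frac{2 r}{3}$)
$\left(839 \left(-26\right) - 21898\right) + F{\left(87 \right)} = \left(839 \left(-26\right) - 21898\right) + \left(9 + \frac{2}{3} \cdot 87\right) = \left(-21814 - 21898\right) + \left(9 + 58\right) = -43712 + 67 = -43645$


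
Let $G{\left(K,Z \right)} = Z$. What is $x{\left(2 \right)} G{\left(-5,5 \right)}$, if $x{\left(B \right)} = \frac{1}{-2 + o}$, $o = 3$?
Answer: $5$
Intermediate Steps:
$x{\left(B \right)} = 1$ ($x{\left(B \right)} = \frac{1}{-2 + 3} = 1^{-1} = 1$)
$x{\left(2 \right)} G{\left(-5,5 \right)} = 1 \cdot 5 = 5$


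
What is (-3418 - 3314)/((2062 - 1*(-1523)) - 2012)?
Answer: -612/143 ≈ -4.2797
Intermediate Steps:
(-3418 - 3314)/((2062 - 1*(-1523)) - 2012) = -6732/((2062 + 1523) - 2012) = -6732/(3585 - 2012) = -6732/1573 = -6732*1/1573 = -612/143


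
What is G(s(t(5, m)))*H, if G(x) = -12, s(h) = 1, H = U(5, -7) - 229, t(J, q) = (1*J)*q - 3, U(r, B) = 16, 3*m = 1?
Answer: 2556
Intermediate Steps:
m = ⅓ (m = (⅓)*1 = ⅓ ≈ 0.33333)
t(J, q) = -3 + J*q (t(J, q) = J*q - 3 = -3 + J*q)
H = -213 (H = 16 - 229 = -213)
G(s(t(5, m)))*H = -12*(-213) = 2556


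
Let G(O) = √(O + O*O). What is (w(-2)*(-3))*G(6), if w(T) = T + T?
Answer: 12*√42 ≈ 77.769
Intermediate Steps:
G(O) = √(O + O²)
w(T) = 2*T
(w(-2)*(-3))*G(6) = ((2*(-2))*(-3))*√(6*(1 + 6)) = (-4*(-3))*√(6*7) = 12*√42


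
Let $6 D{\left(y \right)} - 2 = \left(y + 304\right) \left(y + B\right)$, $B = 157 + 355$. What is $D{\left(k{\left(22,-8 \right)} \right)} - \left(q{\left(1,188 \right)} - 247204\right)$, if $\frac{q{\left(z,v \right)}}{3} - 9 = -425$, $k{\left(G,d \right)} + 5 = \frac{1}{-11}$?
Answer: $\frac{99355141}{363} \approx 2.7371 \cdot 10^{5}$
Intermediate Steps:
$k{\left(G,d \right)} = - \frac{56}{11}$ ($k{\left(G,d \right)} = -5 + \frac{1}{-11} = -5 - \frac{1}{11} = - \frac{56}{11}$)
$q{\left(z,v \right)} = -1248$ ($q{\left(z,v \right)} = 27 + 3 \left(-425\right) = 27 - 1275 = -1248$)
$B = 512$
$D{\left(y \right)} = \frac{1}{3} + \frac{\left(304 + y\right) \left(512 + y\right)}{6}$ ($D{\left(y \right)} = \frac{1}{3} + \frac{\left(y + 304\right) \left(y + 512\right)}{6} = \frac{1}{3} + \frac{\left(304 + y\right) \left(512 + y\right)}{6}$)
$D{\left(k{\left(22,-8 \right)} \right)} - \left(q{\left(1,188 \right)} - 247204\right) = \left(\frac{77825}{3} + 136 \left(- \frac{56}{11}\right) + \frac{\left(- \frac{56}{11}\right)^{2}}{6}\right) - \left(-1248 - 247204\right) = \left(\frac{77825}{3} - \frac{7616}{11} + \frac{1}{6} \cdot \frac{3136}{121}\right) - -248452 = \left(\frac{77825}{3} - \frac{7616}{11} + \frac{1568}{363}\right) + 248452 = \frac{9167065}{363} + 248452 = \frac{99355141}{363}$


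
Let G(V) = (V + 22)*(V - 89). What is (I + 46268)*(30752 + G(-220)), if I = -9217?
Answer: 3406246634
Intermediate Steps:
G(V) = (-89 + V)*(22 + V) (G(V) = (22 + V)*(-89 + V) = (-89 + V)*(22 + V))
(I + 46268)*(30752 + G(-220)) = (-9217 + 46268)*(30752 + (-1958 + (-220)² - 67*(-220))) = 37051*(30752 + (-1958 + 48400 + 14740)) = 37051*(30752 + 61182) = 37051*91934 = 3406246634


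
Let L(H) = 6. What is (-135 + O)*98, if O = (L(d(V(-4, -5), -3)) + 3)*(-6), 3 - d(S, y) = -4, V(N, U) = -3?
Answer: -18522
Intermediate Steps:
d(S, y) = 7 (d(S, y) = 3 - 1*(-4) = 3 + 4 = 7)
O = -54 (O = (6 + 3)*(-6) = 9*(-6) = -54)
(-135 + O)*98 = (-135 - 54)*98 = -189*98 = -18522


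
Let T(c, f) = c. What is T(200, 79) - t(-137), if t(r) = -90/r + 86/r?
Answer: 27396/137 ≈ 199.97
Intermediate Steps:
t(r) = -4/r
T(200, 79) - t(-137) = 200 - (-4)/(-137) = 200 - (-4)*(-1)/137 = 200 - 1*4/137 = 200 - 4/137 = 27396/137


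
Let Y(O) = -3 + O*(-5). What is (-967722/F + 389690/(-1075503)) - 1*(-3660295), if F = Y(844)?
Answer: 16625546946298151/4541849169 ≈ 3.6605e+6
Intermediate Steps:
Y(O) = -3 - 5*O
F = -4223 (F = -3 - 5*844 = -3 - 4220 = -4223)
(-967722/F + 389690/(-1075503)) - 1*(-3660295) = (-967722/(-4223) + 389690/(-1075503)) - 1*(-3660295) = (-967722*(-1/4223) + 389690*(-1/1075503)) + 3660295 = (967722/4223 - 389690/1075503) + 3660295 = 1039142253296/4541849169 + 3660295 = 16625546946298151/4541849169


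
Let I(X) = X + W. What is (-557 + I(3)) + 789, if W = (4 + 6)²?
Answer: 335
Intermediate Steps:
W = 100 (W = 10² = 100)
I(X) = 100 + X (I(X) = X + 100 = 100 + X)
(-557 + I(3)) + 789 = (-557 + (100 + 3)) + 789 = (-557 + 103) + 789 = -454 + 789 = 335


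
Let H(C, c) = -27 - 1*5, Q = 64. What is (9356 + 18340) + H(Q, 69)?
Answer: 27664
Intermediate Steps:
H(C, c) = -32 (H(C, c) = -27 - 5 = -32)
(9356 + 18340) + H(Q, 69) = (9356 + 18340) - 32 = 27696 - 32 = 27664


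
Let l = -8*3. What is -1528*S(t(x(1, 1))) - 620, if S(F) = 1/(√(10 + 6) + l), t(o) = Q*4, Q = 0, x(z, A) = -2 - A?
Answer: -2718/5 ≈ -543.60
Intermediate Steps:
l = -24
t(o) = 0 (t(o) = 0*4 = 0)
S(F) = -1/20 (S(F) = 1/(√(10 + 6) - 24) = 1/(√16 - 24) = 1/(4 - 24) = 1/(-20) = -1/20)
-1528*S(t(x(1, 1))) - 620 = -1528*(-1/20) - 620 = 382/5 - 620 = -2718/5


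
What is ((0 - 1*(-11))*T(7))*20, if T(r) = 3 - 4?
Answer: -220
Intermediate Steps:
T(r) = -1
((0 - 1*(-11))*T(7))*20 = ((0 - 1*(-11))*(-1))*20 = ((0 + 11)*(-1))*20 = (11*(-1))*20 = -11*20 = -220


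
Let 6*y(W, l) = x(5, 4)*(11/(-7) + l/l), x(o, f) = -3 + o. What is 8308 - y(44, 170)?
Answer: 174472/21 ≈ 8308.2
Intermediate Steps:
y(W, l) = -4/21 (y(W, l) = ((-3 + 5)*(11/(-7) + l/l))/6 = (2*(11*(-1/7) + 1))/6 = (2*(-11/7 + 1))/6 = (2*(-4/7))/6 = (1/6)*(-8/7) = -4/21)
8308 - y(44, 170) = 8308 - 1*(-4/21) = 8308 + 4/21 = 174472/21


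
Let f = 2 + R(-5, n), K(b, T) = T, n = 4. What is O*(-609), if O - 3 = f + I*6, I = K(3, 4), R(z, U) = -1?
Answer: -17052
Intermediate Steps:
I = 4
f = 1 (f = 2 - 1 = 1)
O = 28 (O = 3 + (1 + 4*6) = 3 + (1 + 24) = 3 + 25 = 28)
O*(-609) = 28*(-609) = -17052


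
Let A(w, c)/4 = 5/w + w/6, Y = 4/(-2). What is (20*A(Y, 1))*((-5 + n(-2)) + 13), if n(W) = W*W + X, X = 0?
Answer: -2720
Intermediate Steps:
Y = -2 (Y = 4*(-½) = -2)
A(w, c) = 20/w + 2*w/3 (A(w, c) = 4*(5/w + w/6) = 20/w + 2*w/3)
n(W) = W² (n(W) = W*W + 0 = W² + 0 = W²)
(20*A(Y, 1))*((-5 + n(-2)) + 13) = (20*(20/(-2) + (⅔)*(-2)))*((-5 + (-2)²) + 13) = (20*(20*(-½) - 4/3))*((-5 + 4) + 13) = (20*(-10 - 4/3))*(-1 + 13) = (20*(-34/3))*12 = -680/3*12 = -2720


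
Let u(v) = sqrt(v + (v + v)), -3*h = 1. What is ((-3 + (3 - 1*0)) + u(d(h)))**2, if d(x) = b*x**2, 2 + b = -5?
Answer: -7/3 ≈ -2.3333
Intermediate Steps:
b = -7 (b = -2 - 5 = -7)
h = -1/3 (h = -1/3*1 = -1/3 ≈ -0.33333)
d(x) = -7*x**2
u(v) = sqrt(3)*sqrt(v) (u(v) = sqrt(v + 2*v) = sqrt(3*v) = sqrt(3)*sqrt(v))
((-3 + (3 - 1*0)) + u(d(h)))**2 = ((-3 + (3 - 1*0)) + sqrt(3)*sqrt(-7*(-1/3)**2))**2 = ((-3 + (3 + 0)) + sqrt(3)*sqrt(-7*1/9))**2 = ((-3 + 3) + sqrt(3)*sqrt(-7/9))**2 = (0 + sqrt(3)*(I*sqrt(7)/3))**2 = (0 + I*sqrt(21)/3)**2 = (I*sqrt(21)/3)**2 = -7/3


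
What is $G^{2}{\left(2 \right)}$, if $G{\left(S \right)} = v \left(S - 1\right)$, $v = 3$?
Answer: $9$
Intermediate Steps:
$G{\left(S \right)} = -3 + 3 S$ ($G{\left(S \right)} = 3 \left(S - 1\right) = 3 \left(-1 + S\right) = -3 + 3 S$)
$G^{2}{\left(2 \right)} = \left(-3 + 3 \cdot 2\right)^{2} = \left(-3 + 6\right)^{2} = 3^{2} = 9$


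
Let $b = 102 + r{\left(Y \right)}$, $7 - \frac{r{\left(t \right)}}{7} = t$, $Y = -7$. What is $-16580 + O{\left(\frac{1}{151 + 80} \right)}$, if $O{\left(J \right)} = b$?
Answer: $-16380$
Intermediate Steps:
$r{\left(t \right)} = 49 - 7 t$
$b = 200$ ($b = 102 + \left(49 - -49\right) = 102 + \left(49 + 49\right) = 102 + 98 = 200$)
$O{\left(J \right)} = 200$
$-16580 + O{\left(\frac{1}{151 + 80} \right)} = -16580 + 200 = -16380$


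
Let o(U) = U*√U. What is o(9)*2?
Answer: 54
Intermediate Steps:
o(U) = U^(3/2)
o(9)*2 = 9^(3/2)*2 = 27*2 = 54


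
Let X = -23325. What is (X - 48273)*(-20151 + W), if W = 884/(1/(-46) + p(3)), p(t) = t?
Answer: 194748206754/137 ≈ 1.4215e+9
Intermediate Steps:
W = 40664/137 (W = 884/(1/(-46) + 3) = 884/(-1/46 + 3) = 884/(137/46) = (46/137)*884 = 40664/137 ≈ 296.82)
(X - 48273)*(-20151 + W) = (-23325 - 48273)*(-20151 + 40664/137) = -71598*(-2720023/137) = 194748206754/137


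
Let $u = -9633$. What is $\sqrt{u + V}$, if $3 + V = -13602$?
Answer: $3 i \sqrt{2582} \approx 152.44 i$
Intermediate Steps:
$V = -13605$ ($V = -3 - 13602 = -13605$)
$\sqrt{u + V} = \sqrt{-9633 - 13605} = \sqrt{-23238} = 3 i \sqrt{2582}$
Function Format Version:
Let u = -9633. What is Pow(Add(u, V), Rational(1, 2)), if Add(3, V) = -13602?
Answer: Mul(3, I, Pow(2582, Rational(1, 2))) ≈ Mul(152.44, I)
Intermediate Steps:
V = -13605 (V = Add(-3, -13602) = -13605)
Pow(Add(u, V), Rational(1, 2)) = Pow(Add(-9633, -13605), Rational(1, 2)) = Pow(-23238, Rational(1, 2)) = Mul(3, I, Pow(2582, Rational(1, 2)))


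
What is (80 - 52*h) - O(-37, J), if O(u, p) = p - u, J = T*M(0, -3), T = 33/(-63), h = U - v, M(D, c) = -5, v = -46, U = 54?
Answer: -108352/21 ≈ -5159.6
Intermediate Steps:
h = 100 (h = 54 - 1*(-46) = 54 + 46 = 100)
T = -11/21 (T = 33*(-1/63) = -11/21 ≈ -0.52381)
J = 55/21 (J = -11/21*(-5) = 55/21 ≈ 2.6190)
(80 - 52*h) - O(-37, J) = (80 - 52*100) - (55/21 - 1*(-37)) = (80 - 5200) - (55/21 + 37) = -5120 - 1*832/21 = -5120 - 832/21 = -108352/21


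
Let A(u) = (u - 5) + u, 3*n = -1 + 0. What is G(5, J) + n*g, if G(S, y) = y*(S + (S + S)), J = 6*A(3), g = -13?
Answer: 283/3 ≈ 94.333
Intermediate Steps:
n = -⅓ (n = (-1 + 0)/3 = (⅓)*(-1) = -⅓ ≈ -0.33333)
A(u) = -5 + 2*u (A(u) = (-5 + u) + u = -5 + 2*u)
J = 6 (J = 6*(-5 + 2*3) = 6*(-5 + 6) = 6*1 = 6)
G(S, y) = 3*S*y (G(S, y) = y*(S + 2*S) = y*(3*S) = 3*S*y)
G(5, J) + n*g = 3*5*6 - ⅓*(-13) = 90 + 13/3 = 283/3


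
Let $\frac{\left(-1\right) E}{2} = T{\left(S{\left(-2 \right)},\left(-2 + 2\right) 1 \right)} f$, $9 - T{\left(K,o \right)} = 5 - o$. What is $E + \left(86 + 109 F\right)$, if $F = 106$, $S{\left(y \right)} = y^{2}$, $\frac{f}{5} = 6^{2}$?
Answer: $10200$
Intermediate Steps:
$f = 180$ ($f = 5 \cdot 6^{2} = 5 \cdot 36 = 180$)
$T{\left(K,o \right)} = 4 + o$ ($T{\left(K,o \right)} = 9 - \left(5 - o\right) = 9 + \left(-5 + o\right) = 4 + o$)
$E = -1440$ ($E = - 2 \left(4 + \left(-2 + 2\right) 1\right) 180 = - 2 \left(4 + 0 \cdot 1\right) 180 = - 2 \left(4 + 0\right) 180 = - 2 \cdot 4 \cdot 180 = \left(-2\right) 720 = -1440$)
$E + \left(86 + 109 F\right) = -1440 + \left(86 + 109 \cdot 106\right) = -1440 + \left(86 + 11554\right) = -1440 + 11640 = 10200$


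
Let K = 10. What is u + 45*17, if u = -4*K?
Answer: 725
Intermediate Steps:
u = -40 (u = -4*10 = -40)
u + 45*17 = -40 + 45*17 = -40 + 765 = 725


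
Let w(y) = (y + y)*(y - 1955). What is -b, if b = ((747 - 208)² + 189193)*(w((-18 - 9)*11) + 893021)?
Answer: -1070102337226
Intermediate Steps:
w(y) = 2*y*(-1955 + y) (w(y) = (2*y)*(-1955 + y) = 2*y*(-1955 + y))
b = 1070102337226 (b = ((747 - 208)² + 189193)*(2*((-18 - 9)*11)*(-1955 + (-18 - 9)*11) + 893021) = (539² + 189193)*(2*(-27*11)*(-1955 - 27*11) + 893021) = (290521 + 189193)*(2*(-297)*(-1955 - 297) + 893021) = 479714*(2*(-297)*(-2252) + 893021) = 479714*(1337688 + 893021) = 479714*2230709 = 1070102337226)
-b = -1*1070102337226 = -1070102337226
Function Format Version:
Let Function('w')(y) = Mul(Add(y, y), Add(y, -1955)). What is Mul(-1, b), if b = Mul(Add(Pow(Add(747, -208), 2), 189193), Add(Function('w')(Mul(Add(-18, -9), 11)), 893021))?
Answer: -1070102337226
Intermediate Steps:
Function('w')(y) = Mul(2, y, Add(-1955, y)) (Function('w')(y) = Mul(Mul(2, y), Add(-1955, y)) = Mul(2, y, Add(-1955, y)))
b = 1070102337226 (b = Mul(Add(Pow(Add(747, -208), 2), 189193), Add(Mul(2, Mul(Add(-18, -9), 11), Add(-1955, Mul(Add(-18, -9), 11))), 893021)) = Mul(Add(Pow(539, 2), 189193), Add(Mul(2, Mul(-27, 11), Add(-1955, Mul(-27, 11))), 893021)) = Mul(Add(290521, 189193), Add(Mul(2, -297, Add(-1955, -297)), 893021)) = Mul(479714, Add(Mul(2, -297, -2252), 893021)) = Mul(479714, Add(1337688, 893021)) = Mul(479714, 2230709) = 1070102337226)
Mul(-1, b) = Mul(-1, 1070102337226) = -1070102337226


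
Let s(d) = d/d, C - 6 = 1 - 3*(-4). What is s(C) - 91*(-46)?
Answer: 4187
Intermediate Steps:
C = 19 (C = 6 + (1 - 3*(-4)) = 6 + (1 + 12) = 6 + 13 = 19)
s(d) = 1
s(C) - 91*(-46) = 1 - 91*(-46) = 1 + 4186 = 4187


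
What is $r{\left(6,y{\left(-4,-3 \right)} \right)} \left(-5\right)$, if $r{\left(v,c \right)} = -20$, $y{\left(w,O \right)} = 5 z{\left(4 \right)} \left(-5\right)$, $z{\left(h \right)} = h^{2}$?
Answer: $100$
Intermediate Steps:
$y{\left(w,O \right)} = -400$ ($y{\left(w,O \right)} = 5 \cdot 4^{2} \left(-5\right) = 5 \cdot 16 \left(-5\right) = 80 \left(-5\right) = -400$)
$r{\left(6,y{\left(-4,-3 \right)} \right)} \left(-5\right) = \left(-20\right) \left(-5\right) = 100$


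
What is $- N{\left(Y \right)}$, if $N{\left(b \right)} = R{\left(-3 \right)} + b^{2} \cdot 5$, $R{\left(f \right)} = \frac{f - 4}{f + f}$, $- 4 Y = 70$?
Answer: $- \frac{18389}{12} \approx -1532.4$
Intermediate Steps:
$Y = - \frac{35}{2}$ ($Y = \left(- \frac{1}{4}\right) 70 = - \frac{35}{2} \approx -17.5$)
$R{\left(f \right)} = \frac{-4 + f}{2 f}$
$N{\left(b \right)} = \frac{7}{6} + 5 b^{2}$ ($N{\left(b \right)} = \frac{-4 - 3}{2 \left(-3\right)} + b^{2} \cdot 5 = \frac{1}{2} \left(- \frac{1}{3}\right) \left(-7\right) + 5 b^{2} = \frac{7}{6} + 5 b^{2}$)
$- N{\left(Y \right)} = - (\frac{7}{6} + 5 \left(- \frac{35}{2}\right)^{2}) = - (\frac{7}{6} + 5 \cdot \frac{1225}{4}) = - (\frac{7}{6} + \frac{6125}{4}) = \left(-1\right) \frac{18389}{12} = - \frac{18389}{12}$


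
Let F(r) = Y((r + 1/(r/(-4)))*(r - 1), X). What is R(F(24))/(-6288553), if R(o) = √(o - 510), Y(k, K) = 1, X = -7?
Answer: -I*√509/6288553 ≈ -3.5876e-6*I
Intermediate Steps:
F(r) = 1
R(o) = √(-510 + o)
R(F(24))/(-6288553) = √(-510 + 1)/(-6288553) = √(-509)*(-1/6288553) = (I*√509)*(-1/6288553) = -I*√509/6288553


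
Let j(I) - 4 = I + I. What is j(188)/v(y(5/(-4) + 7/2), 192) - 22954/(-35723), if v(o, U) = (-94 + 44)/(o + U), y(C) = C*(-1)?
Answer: -514931843/357230 ≈ -1441.5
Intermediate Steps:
j(I) = 4 + 2*I (j(I) = 4 + (I + I) = 4 + 2*I)
y(C) = -C
v(o, U) = -50/(U + o)
j(188)/v(y(5/(-4) + 7/2), 192) - 22954/(-35723) = (4 + 2*188)/((-50/(192 - (5/(-4) + 7/2)))) - 22954/(-35723) = (4 + 376)/((-50/(192 - (5*(-1/4) + 7*(1/2))))) - 22954*(-1/35723) = 380/((-50/(192 - (-5/4 + 7/2)))) + 22954/35723 = 380/((-50/(192 - 1*9/4))) + 22954/35723 = 380/((-50/(192 - 9/4))) + 22954/35723 = 380/((-50/759/4)) + 22954/35723 = 380/((-50*4/759)) + 22954/35723 = 380/(-200/759) + 22954/35723 = 380*(-759/200) + 22954/35723 = -14421/10 + 22954/35723 = -514931843/357230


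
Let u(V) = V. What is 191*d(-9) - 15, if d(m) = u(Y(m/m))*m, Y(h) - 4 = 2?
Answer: -10329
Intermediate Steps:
Y(h) = 6 (Y(h) = 4 + 2 = 6)
d(m) = 6*m
191*d(-9) - 15 = 191*(6*(-9)) - 15 = 191*(-54) - 15 = -10314 - 15 = -10329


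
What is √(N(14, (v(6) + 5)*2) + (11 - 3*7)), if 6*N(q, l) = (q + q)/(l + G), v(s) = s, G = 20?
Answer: I*√89/3 ≈ 3.1447*I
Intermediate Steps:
N(q, l) = q/(3*(20 + l)) (N(q, l) = ((q + q)/(l + 20))/6 = ((2*q)/(20 + l))/6 = (2*q/(20 + l))/6 = q/(3*(20 + l)))
√(N(14, (v(6) + 5)*2) + (11 - 3*7)) = √((⅓)*14/(20 + (6 + 5)*2) + (11 - 3*7)) = √((⅓)*14/(20 + 11*2) + (11 - 21)) = √((⅓)*14/(20 + 22) - 10) = √((⅓)*14/42 - 10) = √((⅓)*14*(1/42) - 10) = √(⅑ - 10) = √(-89/9) = I*√89/3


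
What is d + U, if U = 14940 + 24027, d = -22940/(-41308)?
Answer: 402417944/10327 ≈ 38968.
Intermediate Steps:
d = 5735/10327 (d = -22940*(-1/41308) = 5735/10327 ≈ 0.55534)
U = 38967
d + U = 5735/10327 + 38967 = 402417944/10327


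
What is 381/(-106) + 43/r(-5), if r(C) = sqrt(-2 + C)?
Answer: -381/106 - 43*I*sqrt(7)/7 ≈ -3.5943 - 16.252*I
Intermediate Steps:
381/(-106) + 43/r(-5) = 381/(-106) + 43/(sqrt(-2 - 5)) = 381*(-1/106) + 43/(sqrt(-7)) = -381/106 + 43/((I*sqrt(7))) = -381/106 + 43*(-I*sqrt(7)/7) = -381/106 - 43*I*sqrt(7)/7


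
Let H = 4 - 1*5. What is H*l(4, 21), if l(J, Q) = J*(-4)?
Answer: 16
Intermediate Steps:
l(J, Q) = -4*J
H = -1 (H = 4 - 5 = -1)
H*l(4, 21) = -(-4)*4 = -1*(-16) = 16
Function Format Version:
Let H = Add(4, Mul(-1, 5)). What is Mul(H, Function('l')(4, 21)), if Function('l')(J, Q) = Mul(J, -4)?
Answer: 16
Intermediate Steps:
Function('l')(J, Q) = Mul(-4, J)
H = -1 (H = Add(4, -5) = -1)
Mul(H, Function('l')(4, 21)) = Mul(-1, Mul(-4, 4)) = Mul(-1, -16) = 16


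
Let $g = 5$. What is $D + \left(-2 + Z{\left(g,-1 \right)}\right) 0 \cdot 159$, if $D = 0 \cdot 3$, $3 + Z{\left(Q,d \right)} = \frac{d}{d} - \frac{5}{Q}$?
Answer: $0$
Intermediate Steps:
$Z{\left(Q,d \right)} = -2 - \frac{5}{Q}$ ($Z{\left(Q,d \right)} = -3 + \left(\frac{d}{d} - \frac{5}{Q}\right) = -3 + \left(1 - \frac{5}{Q}\right) = -2 - \frac{5}{Q}$)
$D = 0$
$D + \left(-2 + Z{\left(g,-1 \right)}\right) 0 \cdot 159 = 0 + \left(-2 - \left(2 + \frac{5}{5}\right)\right) 0 \cdot 159 = 0 + \left(-2 - 3\right) 0 \cdot 159 = 0 + \left(-5\right) 0 \cdot 159 = 0 + 0 \cdot 159 = 0 + 0 = 0$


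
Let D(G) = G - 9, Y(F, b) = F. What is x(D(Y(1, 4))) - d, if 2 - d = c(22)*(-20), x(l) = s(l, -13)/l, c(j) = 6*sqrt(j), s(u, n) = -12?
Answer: -1/2 - 120*sqrt(22) ≈ -563.35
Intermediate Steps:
D(G) = -9 + G
x(l) = -12/l
d = 2 + 120*sqrt(22) (d = 2 - 6*sqrt(22)*(-20) = 2 - (-120)*sqrt(22) = 2 + 120*sqrt(22) ≈ 564.85)
x(D(Y(1, 4))) - d = -12/(-9 + 1) - (2 + 120*sqrt(22)) = -12/(-8) + (-2 - 120*sqrt(22)) = -12*(-1/8) + (-2 - 120*sqrt(22)) = 3/2 + (-2 - 120*sqrt(22)) = -1/2 - 120*sqrt(22)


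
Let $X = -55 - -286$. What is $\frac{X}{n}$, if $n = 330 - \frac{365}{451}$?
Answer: $\frac{104181}{148465} \approx 0.70172$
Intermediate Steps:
$n = \frac{148465}{451}$ ($n = 330 - 365 \cdot \frac{1}{451} = 330 - \frac{365}{451} = \frac{148465}{451} \approx 329.19$)
$X = 231$ ($X = -55 + 286 = 231$)
$\frac{X}{n} = \frac{231}{\frac{148465}{451}} = 231 \cdot \frac{451}{148465} = \frac{104181}{148465}$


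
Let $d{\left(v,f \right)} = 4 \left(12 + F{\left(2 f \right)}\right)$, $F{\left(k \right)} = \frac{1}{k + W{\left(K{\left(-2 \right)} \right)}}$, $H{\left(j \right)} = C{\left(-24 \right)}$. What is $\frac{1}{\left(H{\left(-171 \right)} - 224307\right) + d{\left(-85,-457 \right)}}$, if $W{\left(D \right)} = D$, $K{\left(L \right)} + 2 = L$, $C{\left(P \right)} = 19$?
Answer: $- \frac{459}{102926162} \approx -4.4595 \cdot 10^{-6}$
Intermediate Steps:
$H{\left(j \right)} = 19$
$K{\left(L \right)} = -2 + L$
$F{\left(k \right)} = \frac{1}{-4 + k}$ ($F{\left(k \right)} = \frac{1}{k - 4} = \frac{1}{-4 + k}$)
$d{\left(v,f \right)} = 48 + \frac{4}{-4 + 2 f}$ ($d{\left(v,f \right)} = 4 \left(12 + \frac{1}{-4 + 2 f}\right) = 48 + \frac{4}{-4 + 2 f}$)
$\frac{1}{\left(H{\left(-171 \right)} - 224307\right) + d{\left(-85,-457 \right)}} = \frac{1}{\left(19 - 224307\right) + \frac{2 \left(-47 + 24 \left(-457\right)\right)}{-2 - 457}} = \frac{1}{-224288 + \frac{2 \left(-47 - 10968\right)}{-459}} = \frac{1}{-224288 + 2 \left(- \frac{1}{459}\right) \left(-11015\right)} = \frac{1}{-224288 + \frac{22030}{459}} = \frac{1}{- \frac{102926162}{459}} = - \frac{459}{102926162}$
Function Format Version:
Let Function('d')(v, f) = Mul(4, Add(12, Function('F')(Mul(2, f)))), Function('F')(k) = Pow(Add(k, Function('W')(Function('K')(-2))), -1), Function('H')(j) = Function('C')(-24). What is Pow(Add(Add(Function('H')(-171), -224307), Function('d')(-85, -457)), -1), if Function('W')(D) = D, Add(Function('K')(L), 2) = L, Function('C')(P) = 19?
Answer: Rational(-459, 102926162) ≈ -4.4595e-6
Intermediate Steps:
Function('H')(j) = 19
Function('K')(L) = Add(-2, L)
Function('F')(k) = Pow(Add(-4, k), -1) (Function('F')(k) = Pow(Add(k, Add(-2, -2)), -1) = Pow(Add(k, -4), -1) = Pow(Add(-4, k), -1))
Function('d')(v, f) = Add(48, Mul(4, Pow(Add(-4, Mul(2, f)), -1))) (Function('d')(v, f) = Mul(4, Add(12, Pow(Add(-4, Mul(2, f)), -1))) = Add(48, Mul(4, Pow(Add(-4, Mul(2, f)), -1))))
Pow(Add(Add(Function('H')(-171), -224307), Function('d')(-85, -457)), -1) = Pow(Add(Add(19, -224307), Mul(2, Pow(Add(-2, -457), -1), Add(-47, Mul(24, -457)))), -1) = Pow(Add(-224288, Mul(2, Pow(-459, -1), Add(-47, -10968))), -1) = Pow(Add(-224288, Mul(2, Rational(-1, 459), -11015)), -1) = Pow(Add(-224288, Rational(22030, 459)), -1) = Pow(Rational(-102926162, 459), -1) = Rational(-459, 102926162)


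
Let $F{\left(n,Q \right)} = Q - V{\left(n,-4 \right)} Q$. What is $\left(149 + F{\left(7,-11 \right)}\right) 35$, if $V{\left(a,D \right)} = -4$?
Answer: $3290$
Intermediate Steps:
$F{\left(n,Q \right)} = 5 Q$ ($F{\left(n,Q \right)} = Q - - 4 Q = Q + 4 Q = 5 Q$)
$\left(149 + F{\left(7,-11 \right)}\right) 35 = \left(149 + 5 \left(-11\right)\right) 35 = \left(149 - 55\right) 35 = 94 \cdot 35 = 3290$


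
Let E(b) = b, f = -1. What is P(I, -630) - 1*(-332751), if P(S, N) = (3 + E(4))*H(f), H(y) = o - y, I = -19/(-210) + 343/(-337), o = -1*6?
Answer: 332716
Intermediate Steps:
o = -6
I = -65627/70770 (I = -19*(-1/210) + 343*(-1/337) = 19/210 - 343/337 = -65627/70770 ≈ -0.92733)
H(y) = -6 - y
P(S, N) = -35 (P(S, N) = (3 + 4)*(-6 - 1*(-1)) = 7*(-6 + 1) = 7*(-5) = -35)
P(I, -630) - 1*(-332751) = -35 - 1*(-332751) = -35 + 332751 = 332716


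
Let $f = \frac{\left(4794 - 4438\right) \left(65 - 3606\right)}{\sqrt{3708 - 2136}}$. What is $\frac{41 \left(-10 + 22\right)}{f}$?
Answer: $- \frac{246 \sqrt{393}}{315149} \approx -0.015474$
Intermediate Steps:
$f = - \frac{630298 \sqrt{393}}{393}$ ($f = \frac{356 \left(-3541\right)}{\sqrt{1572}} = - \frac{1260596}{2 \sqrt{393}} = - 1260596 \frac{\sqrt{393}}{786} = - \frac{630298 \sqrt{393}}{393} \approx -31794.0$)
$\frac{41 \left(-10 + 22\right)}{f} = \frac{41 \left(-10 + 22\right)}{\left(- \frac{630298}{393}\right) \sqrt{393}} = 41 \cdot 12 \left(- \frac{\sqrt{393}}{630298}\right) = 492 \left(- \frac{\sqrt{393}}{630298}\right) = - \frac{246 \sqrt{393}}{315149}$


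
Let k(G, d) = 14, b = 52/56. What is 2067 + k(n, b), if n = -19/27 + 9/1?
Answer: 2081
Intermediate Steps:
b = 13/14 (b = 52*(1/56) = 13/14 ≈ 0.92857)
n = 224/27 (n = -19*1/27 + 9*1 = -19/27 + 9 = 224/27 ≈ 8.2963)
2067 + k(n, b) = 2067 + 14 = 2081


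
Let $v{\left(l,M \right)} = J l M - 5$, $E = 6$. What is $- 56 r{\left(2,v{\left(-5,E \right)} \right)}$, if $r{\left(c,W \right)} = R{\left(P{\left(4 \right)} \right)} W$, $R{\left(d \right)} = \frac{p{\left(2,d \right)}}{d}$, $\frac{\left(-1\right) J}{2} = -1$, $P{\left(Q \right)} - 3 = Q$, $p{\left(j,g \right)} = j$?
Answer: $1040$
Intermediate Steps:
$P{\left(Q \right)} = 3 + Q$
$J = 2$ ($J = \left(-2\right) \left(-1\right) = 2$)
$R{\left(d \right)} = \frac{2}{d}$
$v{\left(l,M \right)} = -5 + 2 M l$ ($v{\left(l,M \right)} = 2 l M - 5 = 2 M l - 5 = -5 + 2 M l$)
$r{\left(c,W \right)} = \frac{2 W}{7}$ ($r{\left(c,W \right)} = \frac{2}{3 + 4} W = \frac{2}{7} W = 2 \cdot \frac{1}{7} W = \frac{2 W}{7}$)
$- 56 r{\left(2,v{\left(-5,E \right)} \right)} = - 56 \frac{2 \left(-5 + 2 \cdot 6 \left(-5\right)\right)}{7} = - 56 \frac{2 \left(-5 - 60\right)}{7} = - 56 \cdot \frac{2}{7} \left(-65\right) = \left(-56\right) \left(- \frac{130}{7}\right) = 1040$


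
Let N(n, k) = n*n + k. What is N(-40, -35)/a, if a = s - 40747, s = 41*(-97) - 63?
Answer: -1565/44787 ≈ -0.034943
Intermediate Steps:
s = -4040 (s = -3977 - 63 = -4040)
a = -44787 (a = -4040 - 40747 = -44787)
N(n, k) = k + n² (N(n, k) = n² + k = k + n²)
N(-40, -35)/a = (-35 + (-40)²)/(-44787) = (-35 + 1600)*(-1/44787) = 1565*(-1/44787) = -1565/44787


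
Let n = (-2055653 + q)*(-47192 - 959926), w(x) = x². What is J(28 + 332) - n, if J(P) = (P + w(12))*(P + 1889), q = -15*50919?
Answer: -2839505626188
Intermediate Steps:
q = -763785
J(P) = (144 + P)*(1889 + P) (J(P) = (P + 12²)*(P + 1889) = (P + 144)*(1889 + P) = (144 + P)*(1889 + P))
n = 2839506759684 (n = (-2055653 - 763785)*(-47192 - 959926) = -2819438*(-1007118) = 2839506759684)
J(28 + 332) - n = (272016 + (28 + 332)² + 2033*(28 + 332)) - 1*2839506759684 = (272016 + 360² + 2033*360) - 2839506759684 = (272016 + 129600 + 731880) - 2839506759684 = 1133496 - 2839506759684 = -2839505626188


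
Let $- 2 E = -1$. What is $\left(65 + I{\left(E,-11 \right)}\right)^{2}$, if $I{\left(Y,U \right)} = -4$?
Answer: $3721$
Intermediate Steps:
$E = \frac{1}{2}$ ($E = \left(- \frac{1}{2}\right) \left(-1\right) = \frac{1}{2} \approx 0.5$)
$\left(65 + I{\left(E,-11 \right)}\right)^{2} = \left(65 - 4\right)^{2} = 61^{2} = 3721$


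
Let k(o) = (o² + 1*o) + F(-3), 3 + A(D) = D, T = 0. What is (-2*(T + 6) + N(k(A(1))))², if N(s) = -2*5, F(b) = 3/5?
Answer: 484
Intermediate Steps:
F(b) = ⅗ (F(b) = 3*(⅕) = ⅗)
A(D) = -3 + D
k(o) = ⅗ + o + o² (k(o) = (o² + 1*o) + ⅗ = (o² + o) + ⅗ = (o + o²) + ⅗ = ⅗ + o + o²)
N(s) = -10
(-2*(T + 6) + N(k(A(1))))² = (-2*(0 + 6) - 10)² = (-2*6 - 10)² = (-12 - 10)² = (-22)² = 484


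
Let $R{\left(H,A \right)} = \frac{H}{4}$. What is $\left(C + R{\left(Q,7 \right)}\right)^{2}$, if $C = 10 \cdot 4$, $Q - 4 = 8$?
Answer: $1849$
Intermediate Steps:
$Q = 12$ ($Q = 4 + 8 = 12$)
$R{\left(H,A \right)} = \frac{H}{4}$ ($R{\left(H,A \right)} = H \frac{1}{4} = \frac{H}{4}$)
$C = 40$
$\left(C + R{\left(Q,7 \right)}\right)^{2} = \left(40 + \frac{1}{4} \cdot 12\right)^{2} = \left(40 + 3\right)^{2} = 43^{2} = 1849$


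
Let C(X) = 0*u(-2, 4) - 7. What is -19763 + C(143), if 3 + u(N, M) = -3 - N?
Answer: -19770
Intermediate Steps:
u(N, M) = -6 - N (u(N, M) = -3 + (-3 - N) = -6 - N)
C(X) = -7 (C(X) = 0*(-6 - 1*(-2)) - 7 = 0*(-6 + 2) - 7 = 0*(-4) - 7 = 0 - 7 = -7)
-19763 + C(143) = -19763 - 7 = -19770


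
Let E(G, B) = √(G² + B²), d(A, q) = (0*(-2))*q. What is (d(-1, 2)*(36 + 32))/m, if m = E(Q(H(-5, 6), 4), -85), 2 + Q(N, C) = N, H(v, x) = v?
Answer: 0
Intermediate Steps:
d(A, q) = 0 (d(A, q) = 0*q = 0)
Q(N, C) = -2 + N
E(G, B) = √(B² + G²)
m = √7274 (m = √((-85)² + (-2 - 5)²) = √(7225 + (-7)²) = √(7225 + 49) = √7274 ≈ 85.288)
(d(-1, 2)*(36 + 32))/m = (0*(36 + 32))/(√7274) = (0*68)*(√7274/7274) = 0*(√7274/7274) = 0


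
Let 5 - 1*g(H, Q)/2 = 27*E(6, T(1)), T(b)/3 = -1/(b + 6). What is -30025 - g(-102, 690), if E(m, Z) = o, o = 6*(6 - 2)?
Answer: -28739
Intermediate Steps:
o = 24 (o = 6*4 = 24)
T(b) = -3/(6 + b) (T(b) = 3*(-1/(b + 6)) = 3*(-1/(6 + b)) = -3/(6 + b))
E(m, Z) = 24
g(H, Q) = -1286 (g(H, Q) = 10 - 54*24 = 10 - 2*648 = 10 - 1296 = -1286)
-30025 - g(-102, 690) = -30025 - 1*(-1286) = -30025 + 1286 = -28739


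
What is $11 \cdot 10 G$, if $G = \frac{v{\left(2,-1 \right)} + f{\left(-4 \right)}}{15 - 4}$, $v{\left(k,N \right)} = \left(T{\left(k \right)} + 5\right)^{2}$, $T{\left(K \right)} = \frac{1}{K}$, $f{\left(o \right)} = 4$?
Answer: $\frac{685}{2} \approx 342.5$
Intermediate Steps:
$v{\left(k,N \right)} = \left(5 + \frac{1}{k}\right)^{2}$ ($v{\left(k,N \right)} = \left(\frac{1}{k} + 5\right)^{2} = \left(5 + \frac{1}{k}\right)^{2}$)
$G = \frac{137}{44}$ ($G = \frac{\frac{\left(1 + 5 \cdot 2\right)^{2}}{4} + 4}{15 - 4} = \frac{\frac{\left(1 + 10\right)^{2}}{4} + 4}{11} = \left(\frac{11^{2}}{4} + 4\right) \frac{1}{11} = \left(\frac{1}{4} \cdot 121 + 4\right) \frac{1}{11} = \left(\frac{121}{4} + 4\right) \frac{1}{11} = \frac{137}{4} \cdot \frac{1}{11} = \frac{137}{44} \approx 3.1136$)
$11 \cdot 10 G = 11 \cdot 10 \cdot \frac{137}{44} = 110 \cdot \frac{137}{44} = \frac{685}{2}$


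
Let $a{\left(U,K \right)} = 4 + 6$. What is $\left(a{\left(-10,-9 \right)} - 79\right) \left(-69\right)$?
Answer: $4761$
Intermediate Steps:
$a{\left(U,K \right)} = 10$
$\left(a{\left(-10,-9 \right)} - 79\right) \left(-69\right) = \left(10 - 79\right) \left(-69\right) = \left(-69\right) \left(-69\right) = 4761$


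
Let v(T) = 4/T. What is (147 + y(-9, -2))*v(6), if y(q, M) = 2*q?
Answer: 86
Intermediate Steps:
(147 + y(-9, -2))*v(6) = (147 + 2*(-9))*(4/6) = (147 - 18)*(4*(1/6)) = 129*(2/3) = 86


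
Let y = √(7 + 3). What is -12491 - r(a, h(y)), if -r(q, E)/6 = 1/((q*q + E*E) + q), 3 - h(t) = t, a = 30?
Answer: -11244904637/900241 + 36*√10/900241 ≈ -12491.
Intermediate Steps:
y = √10 ≈ 3.1623
h(t) = 3 - t
r(q, E) = -6/(q + E² + q²) (r(q, E) = -6/((q*q + E*E) + q) = -6/((q² + E²) + q) = -6/((E² + q²) + q) = -6/(q + E² + q²))
-12491 - r(a, h(y)) = -12491 - (-6)/(30 + (3 - √10)² + 30²) = -12491 - (-6)/(30 + (3 - √10)² + 900) = -12491 - (-6)/(930 + (3 - √10)²) = -12491 + 6/(930 + (3 - √10)²)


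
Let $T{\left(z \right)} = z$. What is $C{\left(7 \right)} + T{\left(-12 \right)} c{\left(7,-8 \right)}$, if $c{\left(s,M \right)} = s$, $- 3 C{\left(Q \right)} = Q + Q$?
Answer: $- \frac{266}{3} \approx -88.667$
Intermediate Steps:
$C{\left(Q \right)} = - \frac{2 Q}{3}$ ($C{\left(Q \right)} = - \frac{Q + Q}{3} = - \frac{2 Q}{3}$)
$C{\left(7 \right)} + T{\left(-12 \right)} c{\left(7,-8 \right)} = \left(- \frac{2}{3}\right) 7 - 84 = - \frac{14}{3} - 84 = - \frac{266}{3}$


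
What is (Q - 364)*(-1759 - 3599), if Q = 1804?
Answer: -7715520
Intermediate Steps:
(Q - 364)*(-1759 - 3599) = (1804 - 364)*(-1759 - 3599) = 1440*(-5358) = -7715520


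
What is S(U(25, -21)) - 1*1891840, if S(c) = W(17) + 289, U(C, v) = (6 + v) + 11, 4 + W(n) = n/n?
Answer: -1891554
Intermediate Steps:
W(n) = -3 (W(n) = -4 + n/n = -4 + 1 = -3)
U(C, v) = 17 + v
S(c) = 286 (S(c) = -3 + 289 = 286)
S(U(25, -21)) - 1*1891840 = 286 - 1*1891840 = 286 - 1891840 = -1891554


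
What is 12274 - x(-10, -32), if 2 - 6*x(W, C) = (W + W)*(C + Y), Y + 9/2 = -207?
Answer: 39256/3 ≈ 13085.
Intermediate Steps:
Y = -423/2 (Y = -9/2 - 207 = -423/2 ≈ -211.50)
x(W, C) = 1/3 - W*(-423/2 + C)/3 (x(W, C) = 1/3 - (W + W)*(C - 423/2)/6 = 1/3 - 2*W*(-423/2 + C)/6 = 1/3 - W*(-423/2 + C)/3)
12274 - x(-10, -32) = 12274 - (1/3 + (141/2)*(-10) - 1/3*(-32)*(-10)) = 12274 - (1/3 - 705 - 320/3) = 12274 - 1*(-2434/3) = 12274 + 2434/3 = 39256/3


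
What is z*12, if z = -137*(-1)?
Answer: 1644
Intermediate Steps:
z = 137
z*12 = 137*12 = 1644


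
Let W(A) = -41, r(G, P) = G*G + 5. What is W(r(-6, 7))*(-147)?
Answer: 6027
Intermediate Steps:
r(G, P) = 5 + G**2 (r(G, P) = G**2 + 5 = 5 + G**2)
W(r(-6, 7))*(-147) = -41*(-147) = 6027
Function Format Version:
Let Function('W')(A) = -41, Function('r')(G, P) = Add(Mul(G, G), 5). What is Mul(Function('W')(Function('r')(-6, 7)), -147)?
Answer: 6027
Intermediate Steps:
Function('r')(G, P) = Add(5, Pow(G, 2)) (Function('r')(G, P) = Add(Pow(G, 2), 5) = Add(5, Pow(G, 2)))
Mul(Function('W')(Function('r')(-6, 7)), -147) = Mul(-41, -147) = 6027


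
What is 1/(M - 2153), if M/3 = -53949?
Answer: -1/164000 ≈ -6.0976e-6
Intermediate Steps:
M = -161847 (M = 3*(-53949) = -161847)
1/(M - 2153) = 1/(-161847 - 2153) = 1/(-164000) = -1/164000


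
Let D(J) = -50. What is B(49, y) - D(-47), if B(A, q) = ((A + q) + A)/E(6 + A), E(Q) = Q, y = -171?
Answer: 2677/55 ≈ 48.673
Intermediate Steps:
B(A, q) = (q + 2*A)/(6 + A) (B(A, q) = ((A + q) + A)/(6 + A) = (q + 2*A)/(6 + A))
B(49, y) - D(-47) = (-171 + 2*49)/(6 + 49) - 1*(-50) = (-171 + 98)/55 + 50 = (1/55)*(-73) + 50 = -73/55 + 50 = 2677/55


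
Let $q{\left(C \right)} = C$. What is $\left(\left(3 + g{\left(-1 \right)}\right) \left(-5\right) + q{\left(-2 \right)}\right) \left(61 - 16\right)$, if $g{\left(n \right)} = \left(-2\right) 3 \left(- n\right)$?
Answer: $585$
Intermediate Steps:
$g{\left(n \right)} = 6 n$ ($g{\left(n \right)} = - 6 \left(- n\right) = 6 n$)
$\left(\left(3 + g{\left(-1 \right)}\right) \left(-5\right) + q{\left(-2 \right)}\right) \left(61 - 16\right) = \left(\left(3 + 6 \left(-1\right)\right) \left(-5\right) - 2\right) \left(61 - 16\right) = \left(\left(3 - 6\right) \left(-5\right) - 2\right) 45 = \left(\left(-3\right) \left(-5\right) - 2\right) 45 = \left(15 - 2\right) 45 = 13 \cdot 45 = 585$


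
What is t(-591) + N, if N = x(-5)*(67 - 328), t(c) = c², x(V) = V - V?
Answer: 349281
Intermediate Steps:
x(V) = 0
N = 0 (N = 0*(67 - 328) = 0*(-261) = 0)
t(-591) + N = (-591)² + 0 = 349281 + 0 = 349281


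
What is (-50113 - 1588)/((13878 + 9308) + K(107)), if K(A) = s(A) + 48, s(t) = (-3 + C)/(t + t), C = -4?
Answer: -11064014/4972069 ≈ -2.2252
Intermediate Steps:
s(t) = -7/(2*t) (s(t) = (-3 - 4)/(t + t) = -7*1/(2*t) = -7/(2*t))
K(A) = 48 - 7/(2*A) (K(A) = -7/(2*A) + 48 = 48 - 7/(2*A))
(-50113 - 1588)/((13878 + 9308) + K(107)) = (-50113 - 1588)/((13878 + 9308) + (48 - 7/2/107)) = -51701/(23186 + (48 - 7/2*1/107)) = -51701/(23186 + (48 - 7/214)) = -51701/(23186 + 10265/214) = -51701/4972069/214 = -51701*214/4972069 = -11064014/4972069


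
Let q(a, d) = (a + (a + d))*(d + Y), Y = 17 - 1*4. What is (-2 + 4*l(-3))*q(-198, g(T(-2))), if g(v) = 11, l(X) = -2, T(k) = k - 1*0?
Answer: 92400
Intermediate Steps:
T(k) = k (T(k) = k + 0 = k)
Y = 13 (Y = 17 - 4 = 13)
q(a, d) = (13 + d)*(d + 2*a) (q(a, d) = (a + (a + d))*(d + 13) = (d + 2*a)*(13 + d) = (13 + d)*(d + 2*a))
(-2 + 4*l(-3))*q(-198, g(T(-2))) = (-2 + 4*(-2))*(11² + 13*11 + 26*(-198) + 2*(-198)*11) = (-2 - 8)*(121 + 143 - 5148 - 4356) = -10*(-9240) = 92400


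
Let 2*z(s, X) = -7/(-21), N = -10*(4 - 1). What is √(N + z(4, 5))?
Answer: I*√1074/6 ≈ 5.462*I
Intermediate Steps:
N = -30 (N = -10*3 = -30)
z(s, X) = ⅙ (z(s, X) = (-7/(-21))/2 = (-7*(-1/21))/2 = (½)*(⅓) = ⅙)
√(N + z(4, 5)) = √(-30 + ⅙) = √(-179/6) = I*√1074/6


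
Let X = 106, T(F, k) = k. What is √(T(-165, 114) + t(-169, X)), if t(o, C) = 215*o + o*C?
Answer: 3*I*√6015 ≈ 232.67*I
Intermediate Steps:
t(o, C) = 215*o + C*o
√(T(-165, 114) + t(-169, X)) = √(114 - 169*(215 + 106)) = √(114 - 169*321) = √(114 - 54249) = √(-54135) = 3*I*√6015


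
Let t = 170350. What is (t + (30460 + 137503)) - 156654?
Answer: 181659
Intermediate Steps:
(t + (30460 + 137503)) - 156654 = (170350 + (30460 + 137503)) - 156654 = (170350 + 167963) - 156654 = 338313 - 156654 = 181659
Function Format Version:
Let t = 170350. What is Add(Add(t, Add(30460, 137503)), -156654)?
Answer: 181659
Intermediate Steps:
Add(Add(t, Add(30460, 137503)), -156654) = Add(Add(170350, Add(30460, 137503)), -156654) = Add(Add(170350, 167963), -156654) = Add(338313, -156654) = 181659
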